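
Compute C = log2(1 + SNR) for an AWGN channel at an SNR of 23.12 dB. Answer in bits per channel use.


SNR_linear = 10^(23.12/10) = 205.1162; C = log2(1 + SNR_linear) = log2(1 + 205.1162) = 7.6873

7.6873 bits/channel use


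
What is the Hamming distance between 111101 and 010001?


Count differing positions: ^ . ^ ^ . . = 3 differences

3


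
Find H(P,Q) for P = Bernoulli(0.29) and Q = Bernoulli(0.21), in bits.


H(P,Q) = -p*log2(q) - (1-p)*log2(1-q). -0.29*log2(0.21) = 0.652946; -0.71*log2(0.79) = 0.241454. H(P,Q) = 0.652946 + 0.241454 = 0.8944

0.8944 bits


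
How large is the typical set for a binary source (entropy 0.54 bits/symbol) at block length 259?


log2|A_typical| = nH = 259 * 0.54 = 139.86, so |A_typical| ~ 2^139.86 = 1.265e+42

1.265e+42


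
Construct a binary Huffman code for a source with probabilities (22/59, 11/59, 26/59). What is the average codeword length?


Huffman construction (repeatedly merge the two least-probable nodes; each merge adds 1 bit to every symbol beneath it): 11/59 + 22/59 = 33/59; 26/59 + 33/59 = 1. Resulting codeword lengths (in the order the probabilities were given): (2, 2, 1). L_avg = sum(p_i * l_i) = 22/59*2 + 11/59*2 + 26/59*1 = 92/59 = 1.5593

1.5593 bits


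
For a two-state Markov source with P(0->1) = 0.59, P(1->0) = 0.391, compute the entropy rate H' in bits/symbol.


Stationary distribution: pi_0 = p10/(p01+p10) = 0.3986, pi_1 = 0.6014. Entropy rate H' = pi_0*H(p01) + pi_1*H(p10) = 0.3986*0.9765 + 0.6014*0.9654 = 0.9698

0.9698 bits/symbol


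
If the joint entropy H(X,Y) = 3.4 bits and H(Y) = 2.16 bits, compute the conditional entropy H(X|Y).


H(X|Y) = H(X,Y) - H(Y) = 3.4 - 2.16 = 1.24

1.24 bits


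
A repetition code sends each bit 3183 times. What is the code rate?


Rate = k/n = 1/3183

1/3183


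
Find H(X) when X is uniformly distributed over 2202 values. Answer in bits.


H = log2(n) = log2(2202) = 11.1046

11.1046 bits


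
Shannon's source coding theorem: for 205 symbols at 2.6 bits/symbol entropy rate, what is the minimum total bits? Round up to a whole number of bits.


Minimum bits >= n * H = 205 * 2.6 = 533.0, rounded up to a whole number of bits = 533

533 bits


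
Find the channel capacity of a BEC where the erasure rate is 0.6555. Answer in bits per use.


C = 1 - epsilon = 1 - 0.6555 = 0.3445

0.3445 bits


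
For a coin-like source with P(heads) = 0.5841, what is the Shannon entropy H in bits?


H = -p*log2(p) - (1-p)*log2(1-p). -0.5841*log2(0.5841) = 0.453094; -0.4159*log2(0.4159) = 0.526401. H = 0.453094 + 0.526401 = 0.9795

0.9795 bits


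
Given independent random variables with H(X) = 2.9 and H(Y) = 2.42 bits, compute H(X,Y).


For independent variables, H(X,Y) = H(X) + H(Y) = 2.9 + 2.42 = 5.32

5.32 bits


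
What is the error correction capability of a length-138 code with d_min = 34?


Correction capability = floor((d-1)/2) = floor((34-1)/2) = 16

16 errors


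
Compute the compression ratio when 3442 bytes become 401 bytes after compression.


Ratio = original / compressed = 3442 / 401 = 8.5835

8.5835


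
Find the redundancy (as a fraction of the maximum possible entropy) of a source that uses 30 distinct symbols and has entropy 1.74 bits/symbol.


H_max = log2(K) = log2(30) = 4.9069 bits/symbol. Redundancy = 1 - H/H_max = 1 - 1.74/4.9069 = 1 - 0.3546 = 0.6454

0.6454


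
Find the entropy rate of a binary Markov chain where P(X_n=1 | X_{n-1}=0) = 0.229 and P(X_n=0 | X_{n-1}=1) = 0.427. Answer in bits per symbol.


Stationary distribution: pi_0 = p10/(p01+p10) = 0.6509, pi_1 = 0.3491. Entropy rate H' = pi_0*H(p01) + pi_1*H(p10) = 0.6509*0.7763 + 0.3491*0.9846 = 0.849

0.849 bits/symbol


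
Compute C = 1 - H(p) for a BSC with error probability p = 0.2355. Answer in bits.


H(p) = -p*log2(p) - (1-p)*log2(1-p) = -0.2355*log2(0.2355) - 0.7645*log2(0.7645) = 0.491300 + 0.296176 = 0.7875. C = 1 - H(p) = 1 - 0.7875 = 0.2125

0.2125 bits


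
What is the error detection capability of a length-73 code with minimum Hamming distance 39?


Detection capability = d_min - 1 = 39 - 1 = 38

38 errors


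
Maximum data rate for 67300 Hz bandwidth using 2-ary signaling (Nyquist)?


Rate = 2 * B * log2(M) = 2 * 67300 * 1.0 = 134600.0

134600.0 bps


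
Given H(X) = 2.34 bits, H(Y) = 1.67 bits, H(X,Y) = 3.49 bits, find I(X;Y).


I(X;Y) = H(X) + H(Y) - H(X,Y) = 2.34 + 1.67 - 3.49 = 0.52

0.52 bits


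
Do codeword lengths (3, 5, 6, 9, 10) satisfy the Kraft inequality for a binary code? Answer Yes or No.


Kraft sum = sum(2^(-l_i)) = 0.1748, need <= 1. Result: satisfied (a binary prefix-free code with these lengths exists)

Yes


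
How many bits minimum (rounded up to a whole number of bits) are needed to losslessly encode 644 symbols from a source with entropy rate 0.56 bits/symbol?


Minimum bits >= n * H = 644 * 0.56 = 360.64, rounded up to a whole number of bits = 361

361 bits


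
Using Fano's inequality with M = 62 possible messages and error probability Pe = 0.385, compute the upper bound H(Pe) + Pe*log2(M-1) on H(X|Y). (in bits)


H(Pe) = -Pe*log2(Pe) - (1-Pe)*log2(1-Pe) = -0.385*log2(0.385) - 0.615*log2(0.615) = 0.530172 + 0.431325 = 0.9615. Pe*log2(M-1) = 0.385*log2(61) = 2.283334. Bound = H(Pe) + Pe*log2(M-1) = 0.530172 + 0.431325 + 2.283334 = 3.2448

3.2448 bits


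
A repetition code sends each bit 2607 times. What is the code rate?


Rate = k/n = 1/2607

1/2607


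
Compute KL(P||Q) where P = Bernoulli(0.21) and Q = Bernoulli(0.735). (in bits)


KL = p*log2(p/q) + (1-p)*log2((1-p)/(1-q)) = 0.21*log2(0.21/0.735) + 0.79*log2(0.79/0.265) = 0.8654

0.8654 bits


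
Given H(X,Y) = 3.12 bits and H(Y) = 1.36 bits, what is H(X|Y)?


H(X|Y) = H(X,Y) - H(Y) = 3.12 - 1.36 = 1.76

1.76 bits


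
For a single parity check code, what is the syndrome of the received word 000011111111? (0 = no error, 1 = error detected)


Syndrome = XOR of all bits = 0 XOR 0 XOR 0 XOR 0 XOR 1 XOR 1 XOR 1 XOR 1 XOR 1 XOR 1 XOR 1 XOR 1 = 0

0


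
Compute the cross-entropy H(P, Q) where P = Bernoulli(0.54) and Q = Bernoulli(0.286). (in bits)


H(P,Q) = -p*log2(q) - (1-p)*log2(1-q). -0.54*log2(0.286) = 0.975193; -0.46*log2(0.714) = 0.223562. H(P,Q) = 0.975193 + 0.223562 = 1.1988

1.1988 bits


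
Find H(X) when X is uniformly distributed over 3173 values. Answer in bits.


H = log2(n) = log2(3173) = 11.6316

11.6316 bits


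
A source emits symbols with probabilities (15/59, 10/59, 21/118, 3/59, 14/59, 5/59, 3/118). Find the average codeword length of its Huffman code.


Huffman construction (repeatedly merge the two least-probable nodes; each merge adds 1 bit to every symbol beneath it): 3/118 + 3/59 = 9/118; 9/118 + 5/59 = 19/118; 19/118 + 10/59 = 39/118; 21/118 + 14/59 = 49/118; 15/59 + 39/118 = 69/118; 49/118 + 69/118 = 1. Resulting codeword lengths (in the order the probabilities were given): (2, 3, 2, 5, 2, 4, 5). L_avg = sum(p_i * l_i) = 15/59*2 + 10/59*3 + 21/118*2 + 3/59*5 + 14/59*2 + 5/59*4 + 3/118*5 = 303/118 = 2.5678

2.5678 bits


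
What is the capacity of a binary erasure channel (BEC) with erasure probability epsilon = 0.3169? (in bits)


C = 1 - epsilon = 1 - 0.3169 = 0.6831

0.6831 bits


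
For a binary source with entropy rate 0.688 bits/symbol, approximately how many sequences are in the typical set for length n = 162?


log2|A_typical| = nH = 162 * 0.688 = 111.456, so |A_typical| ~ 2^111.456 = 3.561e+33

3.561e+33


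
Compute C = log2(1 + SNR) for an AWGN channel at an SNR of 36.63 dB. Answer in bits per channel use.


SNR_linear = 10^(36.63/10) = 4602.5657; C = log2(1 + SNR_linear) = log2(1 + 4602.5657) = 12.1685

12.1685 bits/channel use


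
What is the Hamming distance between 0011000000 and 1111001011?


Count differing positions: ^ ^ . . . . ^ . ^ ^ = 5 differences

5


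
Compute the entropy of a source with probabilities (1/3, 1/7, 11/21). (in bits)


H = -sum(p_i * log2(p_i)). Terms: -(1/3)*log2(1/3) = 0.528321; -(1/7)*log2(1/7) = 0.401051; -(11/21)*log2(11/21) = 0.488654. H = 0.528321 + 0.401051 + 0.488654 = 1.418

1.418 bits


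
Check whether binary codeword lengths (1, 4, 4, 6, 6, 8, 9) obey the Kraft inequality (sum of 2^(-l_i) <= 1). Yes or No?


Kraft sum = sum(2^(-l_i)) = 0.6621, need <= 1. Result: satisfied (a binary prefix-free code with these lengths exists)

Yes


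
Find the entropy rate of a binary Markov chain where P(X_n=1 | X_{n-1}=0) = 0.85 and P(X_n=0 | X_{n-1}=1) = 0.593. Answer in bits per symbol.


Stationary distribution: pi_0 = p10/(p01+p10) = 0.4109, pi_1 = 0.5891. Entropy rate H' = pi_0*H(p01) + pi_1*H(p10) = 0.4109*0.6098 + 0.5891*0.9749 = 0.8249

0.8249 bits/symbol


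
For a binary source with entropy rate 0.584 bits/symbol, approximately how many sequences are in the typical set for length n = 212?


log2|A_typical| = nH = 212 * 0.584 = 123.808, so |A_typical| ~ 2^123.808 = 1.862e+37

1.862e+37


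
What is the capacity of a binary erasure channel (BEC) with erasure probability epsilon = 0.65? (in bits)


C = 1 - epsilon = 1 - 0.65 = 0.35

0.35 bits


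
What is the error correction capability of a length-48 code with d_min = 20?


Correction capability = floor((d-1)/2) = floor((20-1)/2) = 9

9 errors


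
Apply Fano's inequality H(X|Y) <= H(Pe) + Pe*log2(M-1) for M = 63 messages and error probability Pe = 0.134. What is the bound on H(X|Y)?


H(Pe) = -Pe*log2(Pe) - (1-Pe)*log2(1-Pe) = -0.134*log2(0.134) - 0.866*log2(0.866) = 0.388559 + 0.179748 = 0.5683. Pe*log2(M-1) = 0.134*log2(62) = 0.797862. Bound = H(Pe) + Pe*log2(M-1) = 0.388559 + 0.179748 + 0.797862 = 1.3662

1.3662 bits


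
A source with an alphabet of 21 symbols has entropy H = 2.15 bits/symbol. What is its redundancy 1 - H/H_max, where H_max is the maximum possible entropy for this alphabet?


H_max = log2(K) = log2(21) = 4.3923 bits/symbol. Redundancy = 1 - H/H_max = 1 - 2.15/4.3923 = 1 - 0.4895 = 0.5105

0.5105


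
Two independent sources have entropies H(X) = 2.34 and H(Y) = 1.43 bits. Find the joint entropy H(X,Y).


For independent variables, H(X,Y) = H(X) + H(Y) = 2.34 + 1.43 = 3.77

3.77 bits


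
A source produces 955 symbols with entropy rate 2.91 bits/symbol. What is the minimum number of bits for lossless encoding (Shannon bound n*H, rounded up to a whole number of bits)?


Minimum bits >= n * H = 955 * 2.91 = 2779.05, rounded up to a whole number of bits = 2780

2780 bits


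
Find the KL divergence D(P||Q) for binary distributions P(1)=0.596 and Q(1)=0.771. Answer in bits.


KL = p*log2(p/q) + (1-p)*log2((1-p)/(1-q)) = 0.596*log2(0.596/0.771) + 0.404*log2(0.404/0.229) = 0.1095

0.1095 bits


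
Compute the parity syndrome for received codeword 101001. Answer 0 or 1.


Syndrome = XOR of all bits = 1 XOR 0 XOR 1 XOR 0 XOR 0 XOR 1 = 1

1


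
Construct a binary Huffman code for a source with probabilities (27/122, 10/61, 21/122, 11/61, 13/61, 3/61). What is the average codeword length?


Huffman construction (repeatedly merge the two least-probable nodes; each merge adds 1 bit to every symbol beneath it): 3/61 + 10/61 = 13/61; 21/122 + 11/61 = 43/122; 13/61 + 13/61 = 26/61; 27/122 + 43/122 = 35/61; 26/61 + 35/61 = 1. Resulting codeword lengths (in the order the probabilities were given): (2, 3, 3, 3, 2, 3). L_avg = sum(p_i * l_i) = 27/122*2 + 10/61*3 + 21/122*3 + 11/61*3 + 13/61*2 + 3/61*3 = 313/122 = 2.5656

2.5656 bits


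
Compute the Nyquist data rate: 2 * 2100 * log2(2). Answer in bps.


Rate = 2 * B * log2(M) = 2 * 2100 * 1.0 = 4200.0

4200.0 bps


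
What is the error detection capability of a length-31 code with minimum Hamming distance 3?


Detection capability = d_min - 1 = 3 - 1 = 2

2 errors


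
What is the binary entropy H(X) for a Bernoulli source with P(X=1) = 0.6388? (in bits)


H = -p*log2(p) - (1-p)*log2(1-p). -0.6388*log2(0.6388) = 0.413025; -0.3612*log2(0.3612) = 0.530650. H = 0.413025 + 0.530650 = 0.9437

0.9437 bits


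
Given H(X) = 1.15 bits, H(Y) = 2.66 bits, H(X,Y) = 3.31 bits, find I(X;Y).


I(X;Y) = H(X) + H(Y) - H(X,Y) = 1.15 + 2.66 - 3.31 = 0.5

0.5 bits


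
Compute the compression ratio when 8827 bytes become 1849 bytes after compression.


Ratio = original / compressed = 8827 / 1849 = 4.7739

4.7739


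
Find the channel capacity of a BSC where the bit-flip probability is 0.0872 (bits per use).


H(p) = -p*log2(p) - (1-p)*log2(1-p) = -0.0872*log2(0.0872) - 0.9128*log2(0.9128) = 0.306903 + 0.120151 = 0.4271. C = 1 - H(p) = 1 - 0.4271 = 0.5729

0.5729 bits


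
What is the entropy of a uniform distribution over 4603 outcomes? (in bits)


H = log2(n) = log2(4603) = 12.1684

12.1684 bits


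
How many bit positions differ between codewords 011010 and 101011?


Count differing positions: ^ ^ . . . ^ = 3 differences

3


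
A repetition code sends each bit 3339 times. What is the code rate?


Rate = k/n = 1/3339

1/3339


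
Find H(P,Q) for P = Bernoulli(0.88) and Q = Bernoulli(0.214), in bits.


H(P,Q) = -p*log2(q) - (1-p)*log2(1-q). -0.88*log2(0.214) = 1.957399; -0.12*log2(0.786) = 0.041688. H(P,Q) = 1.957399 + 0.041688 = 1.9991

1.9991 bits


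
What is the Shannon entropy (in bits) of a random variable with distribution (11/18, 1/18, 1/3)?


H = -sum(p_i * log2(p_i)). Terms: -(11/18)*log2(11/18) = 0.434190; -(1/18)*log2(1/18) = 0.231663; -(1/3)*log2(1/3) = 0.528321. H = 0.434190 + 0.231663 + 0.528321 = 1.1942

1.1942 bits


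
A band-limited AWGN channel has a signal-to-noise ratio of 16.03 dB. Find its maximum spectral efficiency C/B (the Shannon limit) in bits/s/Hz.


SNR_linear = 10^(16.03/10) = 40.0867; C/B = log2(1 + SNR_linear) = log2(1 + 40.0867) = 5.3606

5.3606 bits/s/Hz


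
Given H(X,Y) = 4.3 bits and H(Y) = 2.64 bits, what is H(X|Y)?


H(X|Y) = H(X,Y) - H(Y) = 4.3 - 2.64 = 1.66

1.66 bits


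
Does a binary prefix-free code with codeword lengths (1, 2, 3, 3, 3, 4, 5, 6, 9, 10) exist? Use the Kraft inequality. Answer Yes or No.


Kraft sum = sum(2^(-l_i)) = 1.2373, need <= 1. Result: violated (a binary prefix-free code with these lengths cannot exist)

No


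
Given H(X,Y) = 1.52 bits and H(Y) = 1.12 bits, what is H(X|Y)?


H(X|Y) = H(X,Y) - H(Y) = 1.52 - 1.12 = 0.4

0.4 bits


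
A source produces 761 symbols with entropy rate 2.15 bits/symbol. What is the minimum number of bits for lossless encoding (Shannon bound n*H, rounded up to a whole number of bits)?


Minimum bits >= n * H = 761 * 2.15 = 1636.15, rounded up to a whole number of bits = 1637

1637 bits


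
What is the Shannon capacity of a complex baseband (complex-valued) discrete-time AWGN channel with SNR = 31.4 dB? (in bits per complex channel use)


SNR_linear = 10^(31.4/10) = 1380.3843; C = log2(1 + SNR_linear) = log2(1 + 1380.3843) = 10.4319

10.4319 bits/channel use


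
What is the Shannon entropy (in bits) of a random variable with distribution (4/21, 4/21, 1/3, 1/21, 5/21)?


H = -sum(p_i * log2(p_i)). Terms: -(4/21)*log2(4/21) = 0.455680; -(4/21)*log2(4/21) = 0.455680; -(1/3)*log2(1/3) = 0.528321; -(1/21)*log2(1/21) = 0.209158; -(5/21)*log2(5/21) = 0.492950. H = 0.455680 + 0.455680 + 0.528321 + 0.209158 + 0.492950 = 2.1418

2.1418 bits


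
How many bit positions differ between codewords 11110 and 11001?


Count differing positions: . . ^ ^ ^ = 3 differences

3


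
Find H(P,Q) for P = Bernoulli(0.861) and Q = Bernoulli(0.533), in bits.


H(P,Q) = -p*log2(q) - (1-p)*log2(1-q). -0.861*log2(0.533) = 0.781609; -0.139*log2(0.467) = 0.152692. H(P,Q) = 0.781609 + 0.152692 = 0.9343

0.9343 bits


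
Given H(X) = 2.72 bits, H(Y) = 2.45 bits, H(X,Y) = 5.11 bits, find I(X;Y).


I(X;Y) = H(X) + H(Y) - H(X,Y) = 2.72 + 2.45 - 5.11 = 0.06

0.06 bits


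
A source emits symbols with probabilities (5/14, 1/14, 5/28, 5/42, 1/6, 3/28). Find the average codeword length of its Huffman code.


Huffman construction (repeatedly merge the two least-probable nodes; each merge adds 1 bit to every symbol beneath it): 1/14 + 3/28 = 5/28; 5/42 + 1/6 = 2/7; 5/28 + 5/28 = 5/14; 2/7 + 5/14 = 9/14; 5/14 + 9/14 = 1. Resulting codeword lengths (in the order the probabilities were given): (2, 3, 2, 3, 3, 3). L_avg = sum(p_i * l_i) = 5/14*2 + 1/14*3 + 5/28*2 + 5/42*3 + 1/6*3 + 3/28*3 = 69/28 = 2.4643

2.4643 bits


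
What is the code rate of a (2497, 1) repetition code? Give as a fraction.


Rate = k/n = 1/2497

1/2497


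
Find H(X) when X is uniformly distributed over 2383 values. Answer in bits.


H = log2(n) = log2(2383) = 11.2186

11.2186 bits


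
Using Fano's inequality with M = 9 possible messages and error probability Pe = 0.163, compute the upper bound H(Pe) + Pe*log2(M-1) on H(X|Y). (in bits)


H(Pe) = -Pe*log2(Pe) - (1-Pe)*log2(1-Pe) = -0.163*log2(0.163) - 0.837*log2(0.837) = 0.426580 + 0.214858 = 0.6414. Pe*log2(M-1) = 0.163*log2(8) = 0.489000. Bound = H(Pe) + Pe*log2(M-1) = 0.426580 + 0.214858 + 0.489000 = 1.1304

1.1304 bits


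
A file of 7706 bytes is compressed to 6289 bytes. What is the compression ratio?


Ratio = original / compressed = 7706 / 6289 = 1.2253

1.2253


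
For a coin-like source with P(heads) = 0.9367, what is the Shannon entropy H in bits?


H = -p*log2(p) - (1-p)*log2(1-p). -0.9367*log2(0.9367) = 0.088369; -0.0633*log2(0.0633) = 0.252038. H = 0.088369 + 0.252038 = 0.3404

0.3404 bits


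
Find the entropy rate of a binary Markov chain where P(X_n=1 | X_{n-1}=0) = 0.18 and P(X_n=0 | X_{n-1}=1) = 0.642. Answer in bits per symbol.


Stationary distribution: pi_0 = p10/(p01+p10) = 0.781, pi_1 = 0.219. Entropy rate H' = pi_0*H(p01) + pi_1*H(p10) = 0.781*0.6801 + 0.219*0.941 = 0.7372

0.7372 bits/symbol


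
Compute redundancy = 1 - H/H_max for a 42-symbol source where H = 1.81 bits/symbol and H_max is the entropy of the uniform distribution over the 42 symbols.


H_max = log2(K) = log2(42) = 5.3923 bits/symbol. Redundancy = 1 - H/H_max = 1 - 1.81/5.3923 = 1 - 0.3357 = 0.6643

0.6643


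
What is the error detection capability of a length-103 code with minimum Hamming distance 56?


Detection capability = d_min - 1 = 56 - 1 = 55

55 errors


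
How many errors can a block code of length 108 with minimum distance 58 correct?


Correction capability = floor((d-1)/2) = floor((58-1)/2) = 28

28 errors


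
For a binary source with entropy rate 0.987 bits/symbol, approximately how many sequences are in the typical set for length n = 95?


log2|A_typical| = nH = 95 * 0.987 = 93.765, so |A_typical| ~ 2^93.765 = 1.683e+28

1.683e+28


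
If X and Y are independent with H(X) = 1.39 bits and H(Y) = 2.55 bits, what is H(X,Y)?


For independent variables, H(X,Y) = H(X) + H(Y) = 1.39 + 2.55 = 3.94

3.94 bits


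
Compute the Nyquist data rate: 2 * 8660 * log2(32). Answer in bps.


Rate = 2 * B * log2(M) = 2 * 8660 * 5.0 = 86600.0

86600.0 bps


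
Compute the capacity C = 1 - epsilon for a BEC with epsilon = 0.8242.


C = 1 - epsilon = 1 - 0.8242 = 0.1758

0.1758 bits


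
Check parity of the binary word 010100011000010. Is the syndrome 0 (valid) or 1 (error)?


Syndrome = XOR of all bits = 0 XOR 1 XOR 0 XOR 1 XOR 0 XOR 0 XOR 0 XOR 1 XOR 1 XOR 0 XOR 0 XOR 0 XOR 0 XOR 1 XOR 0 = 1

1


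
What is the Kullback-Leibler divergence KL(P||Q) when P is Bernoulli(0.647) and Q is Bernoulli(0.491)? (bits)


KL = p*log2(p/q) + (1-p)*log2((1-p)/(1-q)) = 0.647*log2(0.647/0.491) + 0.353*log2(0.353/0.509) = 0.0712

0.0712 bits


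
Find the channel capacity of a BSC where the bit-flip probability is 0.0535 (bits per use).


H(p) = -p*log2(p) - (1-p)*log2(1-p) = -0.0535*log2(0.0535) - 0.9465*log2(0.9465) = 0.226001 + 0.075082 = 0.3011. C = 1 - H(p) = 1 - 0.3011 = 0.6989

0.6989 bits


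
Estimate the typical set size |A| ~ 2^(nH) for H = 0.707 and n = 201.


log2|A_typical| = nH = 201 * 0.707 = 142.107, so |A_typical| ~ 2^142.107 = 6.004e+42

6.004e+42


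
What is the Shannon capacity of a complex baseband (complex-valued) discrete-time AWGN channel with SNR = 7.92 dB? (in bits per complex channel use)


SNR_linear = 10^(7.92/10) = 6.1944; C = log2(1 + SNR_linear) = log2(1 + 6.1944) = 2.8469

2.8469 bits/channel use


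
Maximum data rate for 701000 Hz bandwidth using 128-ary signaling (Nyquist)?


Rate = 2 * B * log2(M) = 2 * 701000 * 7.0 = 9814000.0

9814000.0 bps


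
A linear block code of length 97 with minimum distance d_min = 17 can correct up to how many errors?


Correction capability = floor((d-1)/2) = floor((17-1)/2) = 8

8 errors


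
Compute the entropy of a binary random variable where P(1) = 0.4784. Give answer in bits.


H = -p*log2(p) - (1-p)*log2(1-p). -0.4784*log2(0.4784) = 0.508879; -0.5216*log2(0.5216) = 0.489774. H = 0.508879 + 0.489774 = 0.9987

0.9987 bits


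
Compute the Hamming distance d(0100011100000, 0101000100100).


Count differing positions: . . . ^ . ^ ^ . . . ^ . . = 4 differences

4


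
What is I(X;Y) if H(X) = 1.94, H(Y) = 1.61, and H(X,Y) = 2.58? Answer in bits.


I(X;Y) = H(X) + H(Y) - H(X,Y) = 1.94 + 1.61 - 2.58 = 0.97

0.97 bits


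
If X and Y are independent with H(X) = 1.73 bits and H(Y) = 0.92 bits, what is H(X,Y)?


For independent variables, H(X,Y) = H(X) + H(Y) = 1.73 + 0.92 = 2.65

2.65 bits


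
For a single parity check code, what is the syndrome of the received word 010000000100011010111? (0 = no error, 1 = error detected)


Syndrome = XOR of all bits = 0 XOR 1 XOR 0 XOR 0 XOR 0 XOR 0 XOR 0 XOR 0 XOR 0 XOR 1 XOR 0 XOR 0 XOR 0 XOR 1 XOR 1 XOR 0 XOR 1 XOR 0 XOR 1 XOR 1 XOR 1 = 0

0


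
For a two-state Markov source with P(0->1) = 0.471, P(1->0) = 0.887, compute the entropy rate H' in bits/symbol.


Stationary distribution: pi_0 = p10/(p01+p10) = 0.6532, pi_1 = 0.3468. Entropy rate H' = pi_0*H(p01) + pi_1*H(p10) = 0.6532*0.9976 + 0.3468*0.5089 = 0.8281

0.8281 bits/symbol


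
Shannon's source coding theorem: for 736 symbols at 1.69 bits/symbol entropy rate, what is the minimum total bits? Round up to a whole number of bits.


Minimum bits >= n * H = 736 * 1.69 = 1243.84, rounded up to a whole number of bits = 1244

1244 bits


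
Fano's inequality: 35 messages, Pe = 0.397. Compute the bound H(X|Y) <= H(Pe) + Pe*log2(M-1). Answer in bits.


H(Pe) = -Pe*log2(Pe) - (1-Pe)*log2(1-Pe) = -0.397*log2(0.397) - 0.603*log2(0.603) = 0.529117 + 0.440051 = 0.9692. Pe*log2(M-1) = 0.397*log2(34) = 2.019723. Bound = H(Pe) + Pe*log2(M-1) = 0.529117 + 0.440051 + 2.019723 = 2.9889

2.9889 bits


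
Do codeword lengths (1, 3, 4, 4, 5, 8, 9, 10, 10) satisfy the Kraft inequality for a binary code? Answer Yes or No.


Kraft sum = sum(2^(-l_i)) = 0.7891, need <= 1. Result: satisfied (a binary prefix-free code with these lengths exists)

Yes


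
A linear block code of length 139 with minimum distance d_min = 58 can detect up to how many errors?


Detection capability = d_min - 1 = 58 - 1 = 57

57 errors


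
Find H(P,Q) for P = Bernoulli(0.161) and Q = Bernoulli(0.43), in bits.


H(P,Q) = -p*log2(q) - (1-p)*log2(1-q). -0.161*log2(0.43) = 0.196032; -0.839*log2(0.57) = 0.680401. H(P,Q) = 0.196032 + 0.680401 = 0.8764

0.8764 bits


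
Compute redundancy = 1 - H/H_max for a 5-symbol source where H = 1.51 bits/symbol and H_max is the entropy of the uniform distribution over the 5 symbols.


H_max = log2(K) = log2(5) = 2.3219 bits/symbol. Redundancy = 1 - H/H_max = 1 - 1.51/2.3219 = 1 - 0.6503 = 0.3497

0.3497


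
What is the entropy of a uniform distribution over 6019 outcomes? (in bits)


H = log2(n) = log2(6019) = 12.5553

12.5553 bits


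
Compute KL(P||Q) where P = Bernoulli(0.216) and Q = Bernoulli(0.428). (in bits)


KL = p*log2(p/q) + (1-p)*log2((1-p)/(1-q)) = 0.216*log2(0.216/0.428) + 0.784*log2(0.784/0.572) = 0.1435

0.1435 bits


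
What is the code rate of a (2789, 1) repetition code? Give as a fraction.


Rate = k/n = 1/2789

1/2789


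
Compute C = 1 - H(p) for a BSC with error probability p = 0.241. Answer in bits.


H(p) = -p*log2(p) - (1-p)*log2(1-p) = -0.241*log2(0.241) - 0.759*log2(0.759) = 0.494748 + 0.301952 = 0.7967. C = 1 - H(p) = 1 - 0.7967 = 0.2033

0.2033 bits


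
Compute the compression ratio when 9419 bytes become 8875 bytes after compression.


Ratio = original / compressed = 9419 / 8875 = 1.0613

1.0613


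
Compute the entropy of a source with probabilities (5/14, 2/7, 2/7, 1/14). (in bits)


H = -sum(p_i * log2(p_i)). Terms: -(5/14)*log2(5/14) = 0.530510; -(2/7)*log2(2/7) = 0.516387; -(2/7)*log2(2/7) = 0.516387; -(1/14)*log2(1/14) = 0.271954. H = 0.530510 + 0.516387 + 0.516387 + 0.271954 = 1.8352

1.8352 bits


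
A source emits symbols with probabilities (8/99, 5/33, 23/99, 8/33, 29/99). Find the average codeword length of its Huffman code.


Huffman construction (repeatedly merge the two least-probable nodes; each merge adds 1 bit to every symbol beneath it): 8/99 + 5/33 = 23/99; 23/99 + 23/99 = 46/99; 8/33 + 29/99 = 53/99; 46/99 + 53/99 = 1. Resulting codeword lengths (in the order the probabilities were given): (3, 3, 2, 2, 2). L_avg = sum(p_i * l_i) = 8/99*3 + 5/33*3 + 23/99*2 + 8/33*2 + 29/99*2 = 221/99 = 2.2323

2.2323 bits


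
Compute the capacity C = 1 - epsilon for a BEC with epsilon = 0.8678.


C = 1 - epsilon = 1 - 0.8678 = 0.1322

0.1322 bits


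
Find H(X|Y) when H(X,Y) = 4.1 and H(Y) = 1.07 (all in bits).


H(X|Y) = H(X,Y) - H(Y) = 4.1 - 1.07 = 3.03

3.03 bits


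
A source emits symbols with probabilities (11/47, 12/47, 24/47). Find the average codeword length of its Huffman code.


Huffman construction (repeatedly merge the two least-probable nodes; each merge adds 1 bit to every symbol beneath it): 11/47 + 12/47 = 23/47; 23/47 + 24/47 = 1. Resulting codeword lengths (in the order the probabilities were given): (2, 2, 1). L_avg = sum(p_i * l_i) = 11/47*2 + 12/47*2 + 24/47*1 = 70/47 = 1.4894

1.4894 bits


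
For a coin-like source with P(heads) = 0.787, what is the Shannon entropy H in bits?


H = -p*log2(p) - (1-p)*log2(1-p). -0.787*log2(0.787) = 0.271959; -0.213*log2(0.213) = 0.475219. H = 0.271959 + 0.475219 = 0.7472

0.7472 bits


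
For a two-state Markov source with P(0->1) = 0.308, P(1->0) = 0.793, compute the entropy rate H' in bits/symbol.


Stationary distribution: pi_0 = p10/(p01+p10) = 0.7203, pi_1 = 0.2797. Entropy rate H' = pi_0*H(p01) + pi_1*H(p10) = 0.7203*0.8909 + 0.2797*0.7357 = 0.8475

0.8475 bits/symbol


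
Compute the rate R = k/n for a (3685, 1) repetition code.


Rate = k/n = 1/3685

1/3685


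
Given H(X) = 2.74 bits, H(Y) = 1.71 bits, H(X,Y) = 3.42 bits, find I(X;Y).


I(X;Y) = H(X) + H(Y) - H(X,Y) = 2.74 + 1.71 - 3.42 = 1.03

1.03 bits


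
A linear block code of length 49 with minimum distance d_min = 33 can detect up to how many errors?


Detection capability = d_min - 1 = 33 - 1 = 32

32 errors


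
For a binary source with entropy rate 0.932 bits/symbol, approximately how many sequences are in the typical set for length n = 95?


log2|A_typical| = nH = 95 * 0.932 = 88.54, so |A_typical| ~ 2^88.54 = 4.500e+26

4.500e+26


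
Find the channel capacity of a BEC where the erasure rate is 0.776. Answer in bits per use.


C = 1 - epsilon = 1 - 0.776 = 0.224

0.224 bits


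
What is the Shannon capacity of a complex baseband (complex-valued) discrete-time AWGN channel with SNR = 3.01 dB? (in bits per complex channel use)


SNR_linear = 10^(3.01/10) = 1.9999; C = log2(1 + SNR_linear) = log2(1 + 1.9999) = 1.5849

1.5849 bits/channel use


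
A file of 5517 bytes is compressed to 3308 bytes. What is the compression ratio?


Ratio = original / compressed = 5517 / 3308 = 1.6678

1.6678


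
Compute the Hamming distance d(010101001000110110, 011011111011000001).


Count differing positions: . . ^ ^ ^ . ^ ^ . . ^ ^ ^ ^ . ^ ^ ^ = 12 differences

12


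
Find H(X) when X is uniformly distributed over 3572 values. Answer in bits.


H = log2(n) = log2(3572) = 11.8025

11.8025 bits


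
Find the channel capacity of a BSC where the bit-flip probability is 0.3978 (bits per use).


H(p) = -p*log2(p) - (1-p)*log2(1-p) = -0.3978*log2(0.3978) - 0.6022*log2(0.6022) = 0.529028 + 0.440621 = 0.9696. C = 1 - H(p) = 1 - 0.9696 = 0.0304

0.0304 bits


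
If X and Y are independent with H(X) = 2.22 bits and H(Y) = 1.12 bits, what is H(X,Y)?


For independent variables, H(X,Y) = H(X) + H(Y) = 2.22 + 1.12 = 3.34

3.34 bits


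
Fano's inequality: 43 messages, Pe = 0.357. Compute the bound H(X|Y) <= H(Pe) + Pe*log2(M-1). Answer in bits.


H(Pe) = -Pe*log2(Pe) - (1-Pe)*log2(1-Pe) = -0.357*log2(0.357) - 0.643*log2(0.643) = 0.530503 + 0.409661 = 0.9402. Pe*log2(M-1) = 0.357*log2(42) = 1.925057. Bound = H(Pe) + Pe*log2(M-1) = 0.530503 + 0.409661 + 1.925057 = 2.8652

2.8652 bits


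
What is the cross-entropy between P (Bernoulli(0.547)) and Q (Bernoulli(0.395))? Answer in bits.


H(P,Q) = -p*log2(q) - (1-p)*log2(1-q). -0.547*log2(0.395) = 0.733021; -0.453*log2(0.605) = 0.328422. H(P,Q) = 0.733021 + 0.328422 = 1.0614

1.0614 bits


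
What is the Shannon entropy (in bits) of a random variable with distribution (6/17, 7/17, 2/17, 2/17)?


H = -sum(p_i * log2(p_i)). Terms: -(6/17)*log2(6/17) = 0.530294; -(7/17)*log2(7/17) = 0.527103; -(2/17)*log2(2/17) = 0.363231; -(2/17)*log2(2/17) = 0.363231. H = 0.530294 + 0.527103 + 0.363231 + 0.363231 = 1.7839

1.7839 bits


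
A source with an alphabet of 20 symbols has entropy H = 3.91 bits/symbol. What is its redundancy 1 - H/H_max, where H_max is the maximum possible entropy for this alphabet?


H_max = log2(K) = log2(20) = 4.3219 bits/symbol. Redundancy = 1 - H/H_max = 1 - 3.91/4.3219 = 1 - 0.9047 = 0.0953

0.0953


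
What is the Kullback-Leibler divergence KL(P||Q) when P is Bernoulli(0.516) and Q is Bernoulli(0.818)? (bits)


KL = p*log2(p/q) + (1-p)*log2((1-p)/(1-q)) = 0.516*log2(0.516/0.818) + 0.484*log2(0.484/0.182) = 0.34

0.34 bits


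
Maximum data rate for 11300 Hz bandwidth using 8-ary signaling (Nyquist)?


Rate = 2 * B * log2(M) = 2 * 11300 * 3.0 = 67800.0

67800.0 bps


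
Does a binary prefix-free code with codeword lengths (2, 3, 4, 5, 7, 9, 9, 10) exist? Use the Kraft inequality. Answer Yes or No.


Kraft sum = sum(2^(-l_i)) = 0.4814, need <= 1. Result: satisfied (a binary prefix-free code with these lengths exists)

Yes


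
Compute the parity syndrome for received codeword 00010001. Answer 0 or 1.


Syndrome = XOR of all bits = 0 XOR 0 XOR 0 XOR 1 XOR 0 XOR 0 XOR 0 XOR 1 = 0

0


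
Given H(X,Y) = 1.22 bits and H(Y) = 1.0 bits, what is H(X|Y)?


H(X|Y) = H(X,Y) - H(Y) = 1.22 - 1.0 = 0.22

0.22 bits


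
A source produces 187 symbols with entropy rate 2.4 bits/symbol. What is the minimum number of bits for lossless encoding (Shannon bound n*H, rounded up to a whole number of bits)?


Minimum bits >= n * H = 187 * 2.4 = 448.8, rounded up to a whole number of bits = 449

449 bits


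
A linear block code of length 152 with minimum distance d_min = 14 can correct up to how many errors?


Correction capability = floor((d-1)/2) = floor((14-1)/2) = 6

6 errors


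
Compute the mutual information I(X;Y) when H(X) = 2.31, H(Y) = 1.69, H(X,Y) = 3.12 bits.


I(X;Y) = H(X) + H(Y) - H(X,Y) = 2.31 + 1.69 - 3.12 = 0.88

0.88 bits


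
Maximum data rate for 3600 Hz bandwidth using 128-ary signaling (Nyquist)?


Rate = 2 * B * log2(M) = 2 * 3600 * 7.0 = 50400.0

50400.0 bps


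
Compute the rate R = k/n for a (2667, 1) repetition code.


Rate = k/n = 1/2667

1/2667


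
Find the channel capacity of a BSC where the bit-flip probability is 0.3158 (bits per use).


H(p) = -p*log2(p) - (1-p)*log2(1-p) = -0.3158*log2(0.3158) - 0.6842*log2(0.6842) = 0.525149 + 0.374606 = 0.8998. C = 1 - H(p) = 1 - 0.8998 = 0.1002

0.1002 bits


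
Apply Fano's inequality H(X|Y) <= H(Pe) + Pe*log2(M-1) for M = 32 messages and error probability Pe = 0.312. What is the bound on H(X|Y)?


H(Pe) = -Pe*log2(Pe) - (1-Pe)*log2(1-Pe) = -0.312*log2(0.312) - 0.688*log2(0.688) = 0.524279 + 0.371189 = 0.8955. Pe*log2(M-1) = 0.312*log2(31) = 1.545709. Bound = H(Pe) + Pe*log2(M-1) = 0.524279 + 0.371189 + 1.545709 = 2.4412

2.4412 bits


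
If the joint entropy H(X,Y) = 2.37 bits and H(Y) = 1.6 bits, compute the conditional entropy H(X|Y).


H(X|Y) = H(X,Y) - H(Y) = 2.37 - 1.6 = 0.77

0.77 bits


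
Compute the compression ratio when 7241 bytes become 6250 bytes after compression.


Ratio = original / compressed = 7241 / 6250 = 1.1586

1.1586


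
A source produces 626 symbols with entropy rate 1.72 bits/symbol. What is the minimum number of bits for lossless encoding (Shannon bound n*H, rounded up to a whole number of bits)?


Minimum bits >= n * H = 626 * 1.72 = 1076.72, rounded up to a whole number of bits = 1077

1077 bits


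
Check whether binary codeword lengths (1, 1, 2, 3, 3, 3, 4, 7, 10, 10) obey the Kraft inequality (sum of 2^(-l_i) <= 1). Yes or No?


Kraft sum = sum(2^(-l_i)) = 1.6973, need <= 1. Result: violated (a binary prefix-free code with these lengths cannot exist)

No


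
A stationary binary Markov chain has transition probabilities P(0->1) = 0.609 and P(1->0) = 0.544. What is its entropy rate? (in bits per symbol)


Stationary distribution: pi_0 = p10/(p01+p10) = 0.4718, pi_1 = 0.5282. Entropy rate H' = pi_0*H(p01) + pi_1*H(p10) = 0.4718*0.9654 + 0.5282*0.9944 = 0.9807

0.9807 bits/symbol


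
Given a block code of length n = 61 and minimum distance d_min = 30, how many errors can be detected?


Detection capability = d_min - 1 = 30 - 1 = 29

29 errors


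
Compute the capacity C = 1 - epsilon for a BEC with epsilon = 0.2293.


C = 1 - epsilon = 1 - 0.2293 = 0.7707

0.7707 bits


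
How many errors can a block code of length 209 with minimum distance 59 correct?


Correction capability = floor((d-1)/2) = floor((59-1)/2) = 29

29 errors


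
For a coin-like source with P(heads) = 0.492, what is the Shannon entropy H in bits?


H = -p*log2(p) - (1-p)*log2(1-p). -0.492*log2(0.492) = 0.503449; -0.508*log2(0.508) = 0.496367. H = 0.503449 + 0.496367 = 0.9998

0.9998 bits


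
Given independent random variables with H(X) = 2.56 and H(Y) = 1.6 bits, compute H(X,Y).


For independent variables, H(X,Y) = H(X) + H(Y) = 2.56 + 1.6 = 4.16

4.16 bits


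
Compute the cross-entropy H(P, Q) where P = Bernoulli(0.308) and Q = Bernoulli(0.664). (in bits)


H(P,Q) = -p*log2(q) - (1-p)*log2(1-q). -0.308*log2(0.664) = 0.181949; -0.692*log2(0.336) = 1.088839. H(P,Q) = 0.181949 + 1.088839 = 1.2708

1.2708 bits


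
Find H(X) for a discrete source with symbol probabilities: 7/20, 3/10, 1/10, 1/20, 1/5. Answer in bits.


H = -sum(p_i * log2(p_i)). Terms: -(7/20)*log2(7/20) = 0.530101; -(3/10)*log2(3/10) = 0.521090; -(1/10)*log2(1/10) = 0.332193; -(1/20)*log2(1/20) = 0.216096; -(1/5)*log2(1/5) = 0.464386. H = 0.530101 + 0.521090 + 0.332193 + 0.216096 + 0.464386 = 2.0639

2.0639 bits


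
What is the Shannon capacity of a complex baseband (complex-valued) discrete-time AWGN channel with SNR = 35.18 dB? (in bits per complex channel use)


SNR_linear = 10^(35.18/10) = 3296.0971; C = log2(1 + SNR_linear) = log2(1 + 3296.0971) = 11.687

11.687 bits/channel use


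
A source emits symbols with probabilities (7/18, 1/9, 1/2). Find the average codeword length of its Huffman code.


Huffman construction (repeatedly merge the two least-probable nodes; each merge adds 1 bit to every symbol beneath it): 1/9 + 7/18 = 1/2; 1/2 + 1/2 = 1. Resulting codeword lengths (in the order the probabilities were given): (2, 2, 1). L_avg = sum(p_i * l_i) = 7/18*2 + 1/9*2 + 1/2*1 = 3/2 = 1.5

1.5 bits


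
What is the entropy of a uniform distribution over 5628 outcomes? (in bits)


H = log2(n) = log2(5628) = 12.4584

12.4584 bits


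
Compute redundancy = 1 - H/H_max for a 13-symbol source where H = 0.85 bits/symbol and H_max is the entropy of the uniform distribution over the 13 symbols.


H_max = log2(K) = log2(13) = 3.7004 bits/symbol. Redundancy = 1 - H/H_max = 1 - 0.85/3.7004 = 1 - 0.2297 = 0.7703

0.7703


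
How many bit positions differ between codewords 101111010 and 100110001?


Count differing positions: . . ^ . . ^ . ^ ^ = 4 differences

4


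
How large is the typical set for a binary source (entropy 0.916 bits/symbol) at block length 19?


log2|A_typical| = nH = 19 * 0.916 = 17.404, so |A_typical| ~ 2^17.404 = 1.734e+05

1.734e+05


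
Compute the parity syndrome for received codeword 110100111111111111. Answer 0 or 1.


Syndrome = XOR of all bits = 1 XOR 1 XOR 0 XOR 1 XOR 0 XOR 0 XOR 1 XOR 1 XOR 1 XOR 1 XOR 1 XOR 1 XOR 1 XOR 1 XOR 1 XOR 1 XOR 1 XOR 1 = 1

1


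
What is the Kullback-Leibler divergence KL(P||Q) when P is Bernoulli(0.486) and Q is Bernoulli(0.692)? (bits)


KL = p*log2(p/q) + (1-p)*log2((1-p)/(1-q)) = 0.486*log2(0.486/0.692) + 0.514*log2(0.514/0.308) = 0.132

0.132 bits


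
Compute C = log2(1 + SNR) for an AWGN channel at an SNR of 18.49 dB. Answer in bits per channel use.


SNR_linear = 10^(18.49/10) = 70.6318; C = log2(1 + SNR_linear) = log2(1 + 70.6318) = 6.1625

6.1625 bits/channel use


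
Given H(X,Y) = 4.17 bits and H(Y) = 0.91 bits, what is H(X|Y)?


H(X|Y) = H(X,Y) - H(Y) = 4.17 - 0.91 = 3.26

3.26 bits


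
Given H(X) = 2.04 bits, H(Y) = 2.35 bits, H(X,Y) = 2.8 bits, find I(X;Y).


I(X;Y) = H(X) + H(Y) - H(X,Y) = 2.04 + 2.35 - 2.8 = 1.59

1.59 bits


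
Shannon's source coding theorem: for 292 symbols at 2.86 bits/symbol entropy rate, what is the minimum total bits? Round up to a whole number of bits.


Minimum bits >= n * H = 292 * 2.86 = 835.12, rounded up to a whole number of bits = 836

836 bits


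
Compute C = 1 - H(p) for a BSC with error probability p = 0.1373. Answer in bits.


H(p) = -p*log2(p) - (1-p)*log2(1-p) = -0.1373*log2(0.1373) - 0.8627*log2(0.8627) = 0.393309 + 0.183815 = 0.5771. C = 1 - H(p) = 1 - 0.5771 = 0.4229

0.4229 bits


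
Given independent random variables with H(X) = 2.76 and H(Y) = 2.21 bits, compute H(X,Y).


For independent variables, H(X,Y) = H(X) + H(Y) = 2.76 + 2.21 = 4.97

4.97 bits


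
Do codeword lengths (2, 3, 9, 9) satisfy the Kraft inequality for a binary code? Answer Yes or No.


Kraft sum = sum(2^(-l_i)) = 0.3789, need <= 1. Result: satisfied (a binary prefix-free code with these lengths exists)

Yes


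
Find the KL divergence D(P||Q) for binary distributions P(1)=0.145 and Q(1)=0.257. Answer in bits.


KL = p*log2(p/q) + (1-p)*log2((1-p)/(1-q)) = 0.145*log2(0.145/0.257) + 0.855*log2(0.855/0.743) = 0.0535

0.0535 bits


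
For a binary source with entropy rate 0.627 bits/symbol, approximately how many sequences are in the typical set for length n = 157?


log2|A_typical| = nH = 157 * 0.627 = 98.439, so |A_typical| ~ 2^98.439 = 4.296e+29

4.296e+29


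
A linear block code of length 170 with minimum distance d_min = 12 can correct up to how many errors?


Correction capability = floor((d-1)/2) = floor((12-1)/2) = 5

5 errors


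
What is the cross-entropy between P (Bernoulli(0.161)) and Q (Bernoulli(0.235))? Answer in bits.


H(P,Q) = -p*log2(q) - (1-p)*log2(1-q). -0.161*log2(0.235) = 0.336372; -0.839*log2(0.765) = 0.324247. H(P,Q) = 0.336372 + 0.324247 = 0.6606

0.6606 bits


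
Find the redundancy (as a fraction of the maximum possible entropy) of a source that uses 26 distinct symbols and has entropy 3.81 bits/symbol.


H_max = log2(K) = log2(26) = 4.7004 bits/symbol. Redundancy = 1 - H/H_max = 1 - 3.81/4.7004 = 1 - 0.8106 = 0.1894

0.1894


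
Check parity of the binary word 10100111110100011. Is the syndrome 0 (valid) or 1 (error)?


Syndrome = XOR of all bits = 1 XOR 0 XOR 1 XOR 0 XOR 0 XOR 1 XOR 1 XOR 1 XOR 1 XOR 1 XOR 0 XOR 1 XOR 0 XOR 0 XOR 0 XOR 1 XOR 1 = 0

0
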